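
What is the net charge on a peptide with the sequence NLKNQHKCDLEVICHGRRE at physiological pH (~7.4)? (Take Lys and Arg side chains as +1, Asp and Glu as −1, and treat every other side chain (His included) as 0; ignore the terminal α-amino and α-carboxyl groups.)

Positive (K, R): K3, K7, R17, R18 → +4.
Negative (D, E): D9, E11, E19 → −3.
Net charge = (+4) + (−3) = +1.

+1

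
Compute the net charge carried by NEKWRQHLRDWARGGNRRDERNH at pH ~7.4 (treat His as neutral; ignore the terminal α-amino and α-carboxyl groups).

The side chains ionized at physiological pH are Lys/Arg (+1) and Asp/Glu (−1); with His treated as neutral, nothing else contributes.
Positive (K, R): K3, R5, R9, R13, R17, R18, R21 → +7.
Negative (D, E): E2, D10, D19, E20 → −4.
Net charge = (+7) + (−4) = +3.

+3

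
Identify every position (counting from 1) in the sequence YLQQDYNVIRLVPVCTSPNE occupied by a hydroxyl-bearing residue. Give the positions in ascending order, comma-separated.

S, T, and Y are the three residues with a side-chain hydroxyl.
Matching residues: Y1, Y6, T16, S17.

1, 6, 16, 17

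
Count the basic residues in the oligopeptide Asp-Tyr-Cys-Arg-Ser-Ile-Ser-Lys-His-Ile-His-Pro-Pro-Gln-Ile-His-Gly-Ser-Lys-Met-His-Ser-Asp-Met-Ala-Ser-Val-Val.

7

Lysine (K), arginine (R), and histidine (H) have basic, nitrogen-containing side chains.
Matching residues: Arg4, Lys8, His9, His11, His16, Lys19, His21.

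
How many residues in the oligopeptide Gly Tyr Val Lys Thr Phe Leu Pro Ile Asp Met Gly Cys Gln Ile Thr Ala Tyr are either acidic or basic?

Acidic: D, E. Basic: H, K, R.
Acidic residues here: Asp10 (1).
Basic residues here: Lys4 (1).
The two groups share no amino acid, so total = 1 + 1 = 2.

2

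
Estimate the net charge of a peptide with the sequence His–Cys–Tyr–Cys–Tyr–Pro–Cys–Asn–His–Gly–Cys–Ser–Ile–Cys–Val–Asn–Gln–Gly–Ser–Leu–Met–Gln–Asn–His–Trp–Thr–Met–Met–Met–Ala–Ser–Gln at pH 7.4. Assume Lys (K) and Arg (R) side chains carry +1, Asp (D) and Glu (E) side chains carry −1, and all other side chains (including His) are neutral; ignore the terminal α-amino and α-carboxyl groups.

Positive (K, R): none → +0.
Negative (D, E): none → −0.
Net charge = (+0) + (−0) = 0.

0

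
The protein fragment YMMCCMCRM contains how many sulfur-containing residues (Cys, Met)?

7

Matching residues: M2, M3, C4, C5, M6, C7, M9.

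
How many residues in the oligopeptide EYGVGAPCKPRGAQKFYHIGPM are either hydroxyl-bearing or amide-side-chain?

Hydroxyl-bearing: S, T, Y. Amide-side-chain: N, Q.
Hydroxyl-bearing residues here: Y2, Y17 (2).
Amide-side-chain residues here: Q14 (1).
The two groups share no amino acid, so total = 2 + 1 = 3.

3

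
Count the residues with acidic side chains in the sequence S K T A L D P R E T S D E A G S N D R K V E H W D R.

Aspartate (D) and glutamate (E) have carboxylic-acid side chains and are the acidic amino acids.
Matching residues: D6, E9, D12, E13, D18, E22, D25.

7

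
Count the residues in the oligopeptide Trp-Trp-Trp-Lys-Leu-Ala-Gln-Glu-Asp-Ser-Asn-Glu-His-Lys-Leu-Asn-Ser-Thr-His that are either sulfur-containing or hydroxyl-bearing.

3

Sulfur-containing: C, M. Hydroxyl-bearing: S, T, Y.
Sulfur-containing residues here: none (0).
Hydroxyl-bearing residues here: Ser10, Ser17, Thr18 (3).
The two groups share no amino acid, so total = 0 + 3 = 3.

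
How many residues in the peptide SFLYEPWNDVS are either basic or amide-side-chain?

Basic: H, K, R. Amide-side-chain: N, Q.
Basic residues here: none (0).
Amide-side-chain residues here: N8 (1).
The two groups share no amino acid, so total = 0 + 1 = 1.

1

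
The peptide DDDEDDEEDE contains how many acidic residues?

10

Aspartate (D) and glutamate (E) have carboxylic-acid side chains and are the acidic amino acids.
Matching residues: D1, D2, D3, E4, D5, D6, E7, E8, D9, E10.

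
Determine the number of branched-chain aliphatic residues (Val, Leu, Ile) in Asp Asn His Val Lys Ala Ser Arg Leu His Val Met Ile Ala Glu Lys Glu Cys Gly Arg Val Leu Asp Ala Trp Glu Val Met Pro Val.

Matching residues: Val4, Leu9, Val11, Ile13, Val21, Leu22, Val27, Val30.

8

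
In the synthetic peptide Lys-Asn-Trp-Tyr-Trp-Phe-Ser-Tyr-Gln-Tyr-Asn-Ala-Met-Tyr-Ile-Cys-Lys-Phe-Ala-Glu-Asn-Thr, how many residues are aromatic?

F, W, and Y each carry an aromatic ring on the side chain.
Matching residues: Trp3, Tyr4, Trp5, Phe6, Tyr8, Tyr10, Tyr14, Phe18.

8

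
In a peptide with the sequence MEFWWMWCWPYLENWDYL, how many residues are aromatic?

8

The aromatic amino acids are Phe (F, benzyl), Trp (W, indole), and Tyr (Y, phenol).
Matching residues: F3, W4, W5, W7, W9, Y11, W15, Y17.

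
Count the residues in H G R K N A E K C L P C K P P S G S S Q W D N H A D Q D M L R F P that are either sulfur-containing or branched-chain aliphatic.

Sulfur-containing: C, M. Branched-chain aliphatic: I, L, V.
Sulfur-containing residues here: C9, C12, M29 (3).
Branched-chain aliphatic residues here: L10, L30 (2).
The two groups share no amino acid, so total = 3 + 2 = 5.

5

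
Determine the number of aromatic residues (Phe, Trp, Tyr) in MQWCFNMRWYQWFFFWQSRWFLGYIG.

12

Matching residues: W3, F5, W9, Y10, W12, F13, F14, F15, W16, W20, F21, Y24.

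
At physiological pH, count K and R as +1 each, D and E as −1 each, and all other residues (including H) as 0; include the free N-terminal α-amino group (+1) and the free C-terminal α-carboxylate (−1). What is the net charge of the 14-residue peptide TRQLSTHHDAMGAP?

Positive (K, R): R2 → +1.
Negative (D, E): D9 → −1.
The N-terminus (+1) and C-terminus (−1) cancel.
Net charge = (+1) + (−1) = 0.

0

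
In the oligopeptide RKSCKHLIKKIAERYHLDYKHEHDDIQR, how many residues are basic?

12

The basic amino acids are Lys (K), Arg (R), and His (H).
Matching residues: R1, K2, K5, H6, K9, K10, R14, H16, K20, H21, H23, R28.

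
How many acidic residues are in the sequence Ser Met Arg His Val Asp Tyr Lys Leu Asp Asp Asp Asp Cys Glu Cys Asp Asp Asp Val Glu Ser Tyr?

10

Aspartate (D) and glutamate (E) have carboxylic-acid side chains and are the acidic amino acids.
Matching residues: Asp6, Asp10, Asp11, Asp12, Asp13, Glu15, Asp17, Asp18, Asp19, Glu21.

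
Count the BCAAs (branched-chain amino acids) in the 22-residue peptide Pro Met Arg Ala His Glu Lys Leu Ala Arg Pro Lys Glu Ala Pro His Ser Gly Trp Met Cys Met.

V, L, and I make up the branched-chain aliphatic group.
Matching residues: Leu8.

1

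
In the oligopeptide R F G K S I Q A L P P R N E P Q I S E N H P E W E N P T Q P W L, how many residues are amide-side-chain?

6

The amide-side-chain residues are Asn (N) and Gln (Q).
Matching residues: Q7, N13, Q16, N20, N26, Q29.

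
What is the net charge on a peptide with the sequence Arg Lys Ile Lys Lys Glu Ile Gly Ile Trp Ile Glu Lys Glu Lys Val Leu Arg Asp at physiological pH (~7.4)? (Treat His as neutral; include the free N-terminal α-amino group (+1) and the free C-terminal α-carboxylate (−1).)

Near pH 7.4, K and R contribute +1 each, D and E contribute −1 each, and every other side chain (His included, as stated) is uncharged.
Positive (K, R): Arg1, Lys2, Lys4, Lys5, Lys13, Lys15, Arg18 → +7.
Negative (D, E): Glu6, Glu12, Glu14, Asp19 → −4.
The N-terminus (+1) and C-terminus (−1) cancel.
Net charge = (+7) + (−4) = +3.

+3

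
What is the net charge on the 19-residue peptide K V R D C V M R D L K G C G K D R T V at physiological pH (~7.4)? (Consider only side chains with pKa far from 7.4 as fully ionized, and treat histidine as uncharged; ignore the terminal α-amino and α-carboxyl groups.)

Near pH 7.4, K and R contribute +1 each, D and E contribute −1 each, and every other side chain (His included, as stated) is uncharged.
Positive (K, R): K1, R3, R8, K11, K15, R17 → +6.
Negative (D, E): D4, D9, D16 → −3.
Net charge = (+6) + (−3) = +3.

+3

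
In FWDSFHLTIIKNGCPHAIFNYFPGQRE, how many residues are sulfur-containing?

Only Cys (C) and Met (M) have a sulfur atom in the side chain.
Matching residues: C14.

1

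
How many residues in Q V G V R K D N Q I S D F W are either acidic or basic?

Acidic: D, E. Basic: H, K, R.
Acidic residues here: D7, D12 (2).
Basic residues here: R5, K6 (2).
The two groups share no amino acid, so total = 2 + 2 = 4.

4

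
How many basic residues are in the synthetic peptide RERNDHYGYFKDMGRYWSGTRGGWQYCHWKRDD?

9

Lysine (K), arginine (R), and histidine (H) have basic, nitrogen-containing side chains.
Matching residues: R1, R3, H6, K11, R15, R21, H28, K30, R31.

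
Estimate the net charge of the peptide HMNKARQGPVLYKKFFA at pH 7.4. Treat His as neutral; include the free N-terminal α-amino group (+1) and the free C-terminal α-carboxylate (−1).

The side chains ionized at physiological pH are Lys/Arg (+1) and Asp/Glu (−1); with His treated as neutral, nothing else contributes.
Positive (K, R): K4, R6, K13, K14 → +4.
Negative (D, E): none → −0.
The N-terminus (+1) and C-terminus (−1) cancel.
Net charge = (+4) + (−0) = +4.

+4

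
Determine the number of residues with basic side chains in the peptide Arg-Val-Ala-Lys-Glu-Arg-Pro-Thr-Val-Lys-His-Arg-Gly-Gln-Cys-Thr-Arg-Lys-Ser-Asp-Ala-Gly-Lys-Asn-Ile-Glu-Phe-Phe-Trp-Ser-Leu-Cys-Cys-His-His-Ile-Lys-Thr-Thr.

12

K, R, and H are the three residues with basic side chains (ε-amine, guanidinium, and imidazole respectively).
Matching residues: Arg1, Lys4, Arg6, Lys10, His11, Arg12, Arg17, Lys18, Lys23, His34, His35, Lys37.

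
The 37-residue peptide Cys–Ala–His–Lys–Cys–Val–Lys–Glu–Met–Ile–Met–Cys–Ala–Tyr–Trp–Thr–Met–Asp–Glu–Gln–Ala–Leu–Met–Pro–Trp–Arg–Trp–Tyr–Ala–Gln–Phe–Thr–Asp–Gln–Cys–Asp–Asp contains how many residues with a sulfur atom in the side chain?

8

Only Cys (C) and Met (M) have a sulfur atom in the side chain.
Matching residues: Cys1, Cys5, Met9, Met11, Cys12, Met17, Met23, Cys35.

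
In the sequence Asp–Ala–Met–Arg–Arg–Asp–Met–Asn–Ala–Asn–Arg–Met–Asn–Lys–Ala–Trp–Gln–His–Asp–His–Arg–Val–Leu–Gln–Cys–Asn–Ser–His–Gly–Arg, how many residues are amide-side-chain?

6

Only N (asparagine) and Q (glutamine) carry a side-chain carboxamide.
Matching residues: Asn8, Asn10, Asn13, Gln17, Gln24, Asn26.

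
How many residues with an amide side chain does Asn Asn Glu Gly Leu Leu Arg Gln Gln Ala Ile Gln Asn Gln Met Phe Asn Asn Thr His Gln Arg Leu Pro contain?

Asparagine (N) and glutamine (Q) have uncharged amide side chains.
Matching residues: Asn1, Asn2, Gln8, Gln9, Gln12, Asn13, Gln14, Asn17, Asn18, Gln21.

10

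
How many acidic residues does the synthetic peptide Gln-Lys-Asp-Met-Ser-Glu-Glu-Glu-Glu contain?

Aspartate (D) and glutamate (E) have carboxylic-acid side chains and are the acidic amino acids.
Matching residues: Asp3, Glu6, Glu7, Glu8, Glu9.

5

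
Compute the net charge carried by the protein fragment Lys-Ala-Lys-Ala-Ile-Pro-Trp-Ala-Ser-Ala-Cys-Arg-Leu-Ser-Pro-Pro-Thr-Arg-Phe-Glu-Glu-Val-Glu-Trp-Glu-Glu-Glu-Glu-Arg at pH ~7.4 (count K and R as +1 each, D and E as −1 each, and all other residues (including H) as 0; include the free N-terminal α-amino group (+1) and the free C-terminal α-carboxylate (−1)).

-2

Positive (K, R): Lys1, Lys3, Arg12, Arg18, Arg29 → +5.
Negative (D, E): Glu20, Glu21, Glu23, Glu25, Glu26, Glu27, Glu28 → −7.
The N-terminus (+1) and C-terminus (−1) cancel.
Net charge = (+5) + (−7) = −2.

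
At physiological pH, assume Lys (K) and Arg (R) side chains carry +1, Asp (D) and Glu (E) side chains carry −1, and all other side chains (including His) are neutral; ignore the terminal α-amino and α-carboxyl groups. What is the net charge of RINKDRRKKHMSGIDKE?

Positive (K, R): R1, K4, R6, R7, K8, K9, K16 → +7.
Negative (D, E): D5, D15, E17 → −3.
Net charge = (+7) + (−3) = +4.

+4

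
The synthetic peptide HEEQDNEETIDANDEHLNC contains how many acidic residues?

8

Only D (aspartate) and E (glutamate) carry a side-chain carboxylic acid.
Matching residues: E2, E3, D5, E7, E8, D11, D14, E15.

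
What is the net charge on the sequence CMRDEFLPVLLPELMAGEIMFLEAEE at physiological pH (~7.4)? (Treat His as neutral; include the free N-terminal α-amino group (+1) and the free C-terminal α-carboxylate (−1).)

Near pH 7.4, K and R contribute +1 each, D and E contribute −1 each, and every other side chain (His included, as stated) is uncharged.
Positive (K, R): R3 → +1.
Negative (D, E): D4, E5, E13, E18, E23, E25, E26 → −7.
The N-terminus (+1) and C-terminus (−1) cancel.
Net charge = (+1) + (−7) = −6.

-6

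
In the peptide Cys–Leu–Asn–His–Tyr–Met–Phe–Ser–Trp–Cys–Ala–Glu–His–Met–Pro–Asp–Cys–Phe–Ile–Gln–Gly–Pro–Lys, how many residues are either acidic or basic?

Acidic: D, E. Basic: H, K, R.
Acidic residues here: Glu12, Asp16 (2).
Basic residues here: His4, His13, Lys23 (3).
The two groups share no amino acid, so total = 2 + 3 = 5.

5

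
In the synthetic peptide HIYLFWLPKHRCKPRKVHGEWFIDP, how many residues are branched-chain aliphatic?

Valine (V), leucine (L), and isoleucine (I) are the branched-chain amino acids.
Matching residues: I2, L4, L7, V17, I23.

5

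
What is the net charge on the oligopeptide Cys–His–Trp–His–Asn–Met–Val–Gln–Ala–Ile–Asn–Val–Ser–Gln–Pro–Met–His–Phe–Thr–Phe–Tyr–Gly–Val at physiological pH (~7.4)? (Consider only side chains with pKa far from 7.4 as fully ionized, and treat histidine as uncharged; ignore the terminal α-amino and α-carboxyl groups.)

0

The side chains ionized at physiological pH are Lys/Arg (+1) and Asp/Glu (−1); with His treated as neutral, nothing else contributes.
Positive (K, R): none → +0.
Negative (D, E): none → −0.
Net charge = (+0) + (−0) = 0.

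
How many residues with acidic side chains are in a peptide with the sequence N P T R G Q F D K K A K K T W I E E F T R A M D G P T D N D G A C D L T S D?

Aspartate (D) and glutamate (E) have carboxylic-acid side chains and are the acidic amino acids.
Matching residues: D8, E17, E18, D24, D28, D30, D34, D38.

8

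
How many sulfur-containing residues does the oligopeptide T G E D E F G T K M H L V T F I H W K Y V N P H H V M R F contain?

2

Cysteine (C, thiol) and methionine (M, thioether) are the two sulfur-containing amino acids.
Matching residues: M10, M27.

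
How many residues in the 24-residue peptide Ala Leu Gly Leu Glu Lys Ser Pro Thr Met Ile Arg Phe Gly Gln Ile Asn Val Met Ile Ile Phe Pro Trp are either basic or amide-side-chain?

4

Basic: H, K, R. Amide-side-chain: N, Q.
Basic residues here: Lys6, Arg12 (2).
Amide-side-chain residues here: Gln15, Asn17 (2).
The two groups share no amino acid, so total = 2 + 2 = 4.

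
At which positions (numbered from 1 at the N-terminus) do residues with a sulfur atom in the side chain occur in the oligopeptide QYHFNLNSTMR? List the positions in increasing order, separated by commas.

Only Cys (C) and Met (M) have a sulfur atom in the side chain.
Matching residues: M10.

10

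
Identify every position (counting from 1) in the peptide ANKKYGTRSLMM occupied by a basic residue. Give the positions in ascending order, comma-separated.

3, 4, 8

Matching residues: K3, K4, R8.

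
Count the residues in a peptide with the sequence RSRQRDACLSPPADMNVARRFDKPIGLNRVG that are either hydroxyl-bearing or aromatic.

Hydroxyl-bearing: S, T, Y. Aromatic: F, W, Y.
Hydroxyl-bearing residues here: S2, S10 (2).
Aromatic residues here: F21 (1).
(Y belongs to both groups, but none appear in this sequence.) Total = 2 + 1 = 3.

3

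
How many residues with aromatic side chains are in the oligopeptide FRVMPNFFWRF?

5

The aromatic amino acids are Phe (F, benzyl), Trp (W, indole), and Tyr (Y, phenol).
Matching residues: F1, F7, F8, W9, F11.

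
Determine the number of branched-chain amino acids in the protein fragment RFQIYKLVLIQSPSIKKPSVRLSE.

8

Valine (V), leucine (L), and isoleucine (I) are the branched-chain amino acids.
Matching residues: I4, L7, V8, L9, I10, I15, V20, L22.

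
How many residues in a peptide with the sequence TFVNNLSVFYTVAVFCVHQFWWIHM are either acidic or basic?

Acidic: D, E. Basic: H, K, R.
Acidic residues here: none (0).
Basic residues here: H18, H24 (2).
The two groups share no amino acid, so total = 0 + 2 = 2.

2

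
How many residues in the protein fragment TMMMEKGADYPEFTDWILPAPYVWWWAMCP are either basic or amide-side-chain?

1

Basic: H, K, R. Amide-side-chain: N, Q.
Basic residues here: K6 (1).
Amide-side-chain residues here: none (0).
The two groups share no amino acid, so total = 1 + 0 = 1.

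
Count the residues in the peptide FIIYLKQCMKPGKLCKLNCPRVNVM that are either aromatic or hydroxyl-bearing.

Aromatic: F, W, Y. Hydroxyl-bearing: S, T, Y.
Aromatic residues here: F1, Y4 (2).
Hydroxyl-bearing residues here: Y4 (1).
Y is in both groups, so the 1 Y residue must not be double-counted.
Total = 2 + 1 − 1 = 2.

2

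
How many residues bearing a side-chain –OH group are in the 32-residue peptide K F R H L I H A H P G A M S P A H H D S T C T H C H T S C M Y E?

7

Serine (S), threonine (T), and tyrosine (Y) each carry a hydroxyl group on the side chain.
Matching residues: S14, S20, T21, T23, T27, S28, Y31.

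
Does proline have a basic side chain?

No

Lysine (K), arginine (R), and histidine (H) have basic, nitrogen-containing side chains.
Proline is not in this group.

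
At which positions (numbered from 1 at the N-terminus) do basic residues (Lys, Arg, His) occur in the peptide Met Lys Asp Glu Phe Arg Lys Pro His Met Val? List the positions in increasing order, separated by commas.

Matching residues: Lys2, Arg6, Lys7, His9.

2, 6, 7, 9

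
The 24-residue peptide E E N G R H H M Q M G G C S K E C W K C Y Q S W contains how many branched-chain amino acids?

Valine (V), leucine (L), and isoleucine (I) are the branched-chain amino acids.
None of the 24 residues belong to this group.

0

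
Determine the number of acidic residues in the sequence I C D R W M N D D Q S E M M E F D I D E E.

9

Only D (aspartate) and E (glutamate) carry a side-chain carboxylic acid.
Matching residues: D3, D8, D9, E12, E15, D17, D19, E20, E21.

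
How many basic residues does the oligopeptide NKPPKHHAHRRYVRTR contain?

9

The basic amino acids are Lys (K), Arg (R), and His (H).
Matching residues: K2, K5, H6, H7, H9, R10, R11, R14, R16.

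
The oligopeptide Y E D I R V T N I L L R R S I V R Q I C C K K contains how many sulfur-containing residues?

2

The sulfur-bearing residues are cysteine (–SH) and methionine (–S–CH₃).
Matching residues: C20, C21.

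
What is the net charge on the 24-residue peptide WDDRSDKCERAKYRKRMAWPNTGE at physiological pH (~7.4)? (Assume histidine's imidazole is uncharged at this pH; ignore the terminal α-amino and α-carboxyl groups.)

Near pH 7.4, K and R contribute +1 each, D and E contribute −1 each, and every other side chain (His included, as stated) is uncharged.
Positive (K, R): R4, K7, R10, K12, R14, K15, R16 → +7.
Negative (D, E): D2, D3, D6, E9, E24 → −5.
Net charge = (+7) + (−5) = +2.

+2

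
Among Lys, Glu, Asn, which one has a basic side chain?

Lysine (K), arginine (R), and histidine (H) have basic, nitrogen-containing side chains.
Of the listed options, only Lys belongs to this group.

Lys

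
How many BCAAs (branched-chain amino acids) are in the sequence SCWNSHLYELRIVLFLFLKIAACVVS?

Valine (V), leucine (L), and isoleucine (I) are the branched-chain amino acids.
Matching residues: L7, L10, I12, V13, L14, L16, L18, I20, V24, V25.

10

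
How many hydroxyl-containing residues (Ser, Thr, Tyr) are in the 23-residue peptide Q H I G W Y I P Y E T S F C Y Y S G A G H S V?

8

Matching residues: Y6, Y9, T11, S12, Y15, Y16, S17, S22.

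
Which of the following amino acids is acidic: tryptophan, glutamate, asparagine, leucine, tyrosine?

glutamate

Only D (aspartate) and E (glutamate) carry a side-chain carboxylic acid.
Of the listed options, only glutamate belongs to this group.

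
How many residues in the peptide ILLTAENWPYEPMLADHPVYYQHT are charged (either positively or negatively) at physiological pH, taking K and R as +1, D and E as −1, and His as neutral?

Charged side chains at pH ~7.4: K, R (positive); D, E (negative).
Matching residues: E6, E11, D16.

3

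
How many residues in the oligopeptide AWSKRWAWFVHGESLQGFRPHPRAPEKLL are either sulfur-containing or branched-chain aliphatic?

4

Sulfur-containing: C, M. Branched-chain aliphatic: I, L, V.
Sulfur-containing residues here: none (0).
Branched-chain aliphatic residues here: V10, L15, L28, L29 (4).
The two groups share no amino acid, so total = 0 + 4 = 4.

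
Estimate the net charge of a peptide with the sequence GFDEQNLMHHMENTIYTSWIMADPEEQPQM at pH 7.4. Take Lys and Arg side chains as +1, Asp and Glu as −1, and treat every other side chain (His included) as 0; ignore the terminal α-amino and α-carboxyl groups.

Positive (K, R): none → +0.
Negative (D, E): D3, E4, E12, D23, E25, E26 → −6.
Net charge = (+0) + (−6) = −6.

-6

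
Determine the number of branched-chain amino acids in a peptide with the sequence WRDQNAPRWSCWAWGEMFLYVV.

V, L, and I make up the branched-chain aliphatic group.
Matching residues: L19, V21, V22.

3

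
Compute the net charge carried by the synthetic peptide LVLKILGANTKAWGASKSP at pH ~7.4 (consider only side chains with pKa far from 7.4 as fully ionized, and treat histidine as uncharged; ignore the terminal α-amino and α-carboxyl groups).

+3

At pH ~7.4 the Lys and Arg side chains are protonated (+1), the Asp and Glu side chains are deprotonated (−1), and with His taken as neutral all other side chains carry no charge.
Positive (K, R): K4, K11, K17 → +3.
Negative (D, E): none → −0.
Net charge = (+3) + (−0) = +3.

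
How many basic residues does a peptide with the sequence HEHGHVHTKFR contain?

6

K, R, and H are the three residues with basic side chains (ε-amine, guanidinium, and imidazole respectively).
Matching residues: H1, H3, H5, H7, K9, R11.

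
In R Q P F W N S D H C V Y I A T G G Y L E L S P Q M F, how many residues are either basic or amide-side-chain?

5

Basic: H, K, R. Amide-side-chain: N, Q.
Basic residues here: R1, H9 (2).
Amide-side-chain residues here: Q2, N6, Q24 (3).
The two groups share no amino acid, so total = 2 + 3 = 5.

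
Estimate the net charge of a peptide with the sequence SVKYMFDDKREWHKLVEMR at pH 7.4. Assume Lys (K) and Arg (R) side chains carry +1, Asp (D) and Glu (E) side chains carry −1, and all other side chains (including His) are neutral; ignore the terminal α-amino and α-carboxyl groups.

+1

Positive (K, R): K3, K9, R10, K14, R19 → +5.
Negative (D, E): D7, D8, E11, E17 → −4.
Net charge = (+5) + (−4) = +1.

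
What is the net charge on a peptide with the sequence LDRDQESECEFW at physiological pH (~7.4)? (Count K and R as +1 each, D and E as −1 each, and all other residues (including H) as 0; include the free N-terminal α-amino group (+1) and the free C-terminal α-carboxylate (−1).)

-4

Positive (K, R): R3 → +1.
Negative (D, E): D2, D4, E6, E8, E10 → −5.
The N-terminus (+1) and C-terminus (−1) cancel.
Net charge = (+1) + (−5) = −4.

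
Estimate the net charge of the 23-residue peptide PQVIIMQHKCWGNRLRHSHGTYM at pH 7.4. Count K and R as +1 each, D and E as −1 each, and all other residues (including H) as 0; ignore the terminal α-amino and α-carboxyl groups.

Positive (K, R): K9, R14, R16 → +3.
Negative (D, E): none → −0.
Net charge = (+3) + (−0) = +3.

+3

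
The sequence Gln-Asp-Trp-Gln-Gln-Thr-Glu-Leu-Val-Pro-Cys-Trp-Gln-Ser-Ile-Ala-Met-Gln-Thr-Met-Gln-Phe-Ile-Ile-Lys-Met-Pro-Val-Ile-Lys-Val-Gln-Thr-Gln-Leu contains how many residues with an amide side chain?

8

Only N (asparagine) and Q (glutamine) carry a side-chain carboxamide.
Matching residues: Gln1, Gln4, Gln5, Gln13, Gln18, Gln21, Gln32, Gln34.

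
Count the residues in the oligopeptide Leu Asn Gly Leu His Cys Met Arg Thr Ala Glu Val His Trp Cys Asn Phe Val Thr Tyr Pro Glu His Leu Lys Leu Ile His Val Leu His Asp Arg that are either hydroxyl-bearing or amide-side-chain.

Hydroxyl-bearing: S, T, Y. Amide-side-chain: N, Q.
Hydroxyl-bearing residues here: Thr9, Thr19, Tyr20 (3).
Amide-side-chain residues here: Asn2, Asn16 (2).
The two groups share no amino acid, so total = 3 + 2 = 5.

5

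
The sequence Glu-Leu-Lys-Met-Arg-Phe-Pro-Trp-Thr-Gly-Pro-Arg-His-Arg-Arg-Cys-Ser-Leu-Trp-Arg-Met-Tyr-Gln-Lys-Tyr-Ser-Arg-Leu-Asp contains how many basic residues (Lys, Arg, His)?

Matching residues: Lys3, Arg5, Arg12, His13, Arg14, Arg15, Arg20, Lys24, Arg27.

9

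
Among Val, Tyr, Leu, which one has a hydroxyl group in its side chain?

Tyr

The –OH-bearing residues are Ser, Thr (aliphatic alcohols), and Tyr (phenol).
Of the listed options, only Tyr belongs to this group.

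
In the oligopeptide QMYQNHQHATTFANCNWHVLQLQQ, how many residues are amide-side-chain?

9

Asparagine (N) and glutamine (Q) have uncharged amide side chains.
Matching residues: Q1, Q4, N5, Q7, N14, N16, Q21, Q23, Q24.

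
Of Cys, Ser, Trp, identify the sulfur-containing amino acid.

Cysteine (C, thiol) and methionine (M, thioether) are the two sulfur-containing amino acids.
Of the listed options, only Cys belongs to this group.

Cys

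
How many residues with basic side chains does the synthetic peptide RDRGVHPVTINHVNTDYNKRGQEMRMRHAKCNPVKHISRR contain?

14

K, R, and H are the three residues with basic side chains (ε-amine, guanidinium, and imidazole respectively).
Matching residues: R1, R3, H6, H12, K19, R20, R25, R27, H28, K30, K35, H36, R39, R40.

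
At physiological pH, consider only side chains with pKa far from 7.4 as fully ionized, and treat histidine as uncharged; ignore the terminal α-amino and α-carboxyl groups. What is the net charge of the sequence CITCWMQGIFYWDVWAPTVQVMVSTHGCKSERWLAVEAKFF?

Near pH 7.4, K and R contribute +1 each, D and E contribute −1 each, and every other side chain (His included, as stated) is uncharged.
Positive (K, R): K29, R32, K39 → +3.
Negative (D, E): D13, E31, E37 → −3.
Net charge = (+3) + (−3) = 0.

0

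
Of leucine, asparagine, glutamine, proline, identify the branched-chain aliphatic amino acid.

leucine

Valine (V), leucine (L), and isoleucine (I) are the branched-chain amino acids.
Of the listed options, only leucine belongs to this group.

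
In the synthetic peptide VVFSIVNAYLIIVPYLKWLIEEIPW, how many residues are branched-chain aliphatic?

12

The BCAAs are Val, Leu, and Ile — aliphatic side chains with a branch point.
Matching residues: V1, V2, I5, V6, L10, I11, I12, V13, L16, L19, I20, I23.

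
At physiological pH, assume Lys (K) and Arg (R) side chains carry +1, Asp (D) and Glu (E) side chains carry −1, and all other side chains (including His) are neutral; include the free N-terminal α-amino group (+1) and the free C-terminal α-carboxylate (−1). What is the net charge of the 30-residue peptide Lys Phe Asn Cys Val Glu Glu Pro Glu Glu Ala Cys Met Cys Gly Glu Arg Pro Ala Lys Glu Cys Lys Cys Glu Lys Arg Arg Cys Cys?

0

Positive (K, R): Lys1, Arg17, Lys20, Lys23, Lys26, Arg27, Arg28 → +7.
Negative (D, E): Glu6, Glu7, Glu9, Glu10, Glu16, Glu21, Glu25 → −7.
The N-terminus (+1) and C-terminus (−1) cancel.
Net charge = (+7) + (−7) = 0.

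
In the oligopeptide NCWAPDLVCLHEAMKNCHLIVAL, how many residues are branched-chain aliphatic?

7

V, L, and I make up the branched-chain aliphatic group.
Matching residues: L7, V8, L10, L19, I20, V21, L23.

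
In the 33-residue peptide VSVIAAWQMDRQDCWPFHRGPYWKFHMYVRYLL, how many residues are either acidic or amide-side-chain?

Acidic: D, E. Amide-side-chain: N, Q.
Acidic residues here: D10, D13 (2).
Amide-side-chain residues here: Q8, Q12 (2).
The two groups share no amino acid, so total = 2 + 2 = 4.

4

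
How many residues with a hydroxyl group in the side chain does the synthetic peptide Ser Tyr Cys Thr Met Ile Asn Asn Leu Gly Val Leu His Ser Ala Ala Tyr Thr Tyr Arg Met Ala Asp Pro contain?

S, T, and Y are the three residues with a side-chain hydroxyl.
Matching residues: Ser1, Tyr2, Thr4, Ser14, Tyr17, Thr18, Tyr19.

7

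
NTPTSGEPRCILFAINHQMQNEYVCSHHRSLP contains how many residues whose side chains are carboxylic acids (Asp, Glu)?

Matching residues: E7, E22.

2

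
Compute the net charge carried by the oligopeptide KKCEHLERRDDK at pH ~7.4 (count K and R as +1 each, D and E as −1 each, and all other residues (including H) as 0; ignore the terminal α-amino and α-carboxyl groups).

+1

Positive (K, R): K1, K2, R8, R9, K12 → +5.
Negative (D, E): E4, E7, D10, D11 → −4.
Net charge = (+5) + (−4) = +1.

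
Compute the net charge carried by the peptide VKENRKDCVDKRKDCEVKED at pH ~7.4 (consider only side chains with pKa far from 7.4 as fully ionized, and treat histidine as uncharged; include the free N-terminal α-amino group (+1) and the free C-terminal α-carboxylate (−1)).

0

Near pH 7.4, K and R contribute +1 each, D and E contribute −1 each, and every other side chain (His included, as stated) is uncharged.
Positive (K, R): K2, R5, K6, K11, R12, K13, K18 → +7.
Negative (D, E): E3, D7, D10, D14, E16, E19, D20 → −7.
The N-terminus (+1) and C-terminus (−1) cancel.
Net charge = (+7) + (−7) = 0.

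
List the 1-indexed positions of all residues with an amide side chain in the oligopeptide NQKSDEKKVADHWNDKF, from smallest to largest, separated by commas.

1, 2, 14

The amide-side-chain residues are Asn (N) and Gln (Q).
Matching residues: N1, Q2, N14.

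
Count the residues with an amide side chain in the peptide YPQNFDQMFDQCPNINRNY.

Only N (asparagine) and Q (glutamine) carry a side-chain carboxamide.
Matching residues: Q3, N4, Q7, Q11, N14, N16, N18.

7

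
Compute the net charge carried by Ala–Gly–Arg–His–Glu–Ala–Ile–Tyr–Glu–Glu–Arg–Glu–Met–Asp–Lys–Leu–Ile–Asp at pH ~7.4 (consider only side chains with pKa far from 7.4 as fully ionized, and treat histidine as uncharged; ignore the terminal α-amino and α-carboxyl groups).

-3

Near pH 7.4, K and R contribute +1 each, D and E contribute −1 each, and every other side chain (His included, as stated) is uncharged.
Positive (K, R): Arg3, Arg11, Lys15 → +3.
Negative (D, E): Glu5, Glu9, Glu10, Glu12, Asp14, Asp18 → −6.
Net charge = (+3) + (−6) = −3.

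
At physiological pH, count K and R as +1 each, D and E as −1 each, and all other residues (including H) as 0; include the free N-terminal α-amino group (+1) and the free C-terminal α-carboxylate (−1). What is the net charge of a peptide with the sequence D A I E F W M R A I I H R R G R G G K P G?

Positive (K, R): R8, R13, R14, R16, K19 → +5.
Negative (D, E): D1, E4 → −2.
The N-terminus (+1) and C-terminus (−1) cancel.
Net charge = (+5) + (−2) = +3.

+3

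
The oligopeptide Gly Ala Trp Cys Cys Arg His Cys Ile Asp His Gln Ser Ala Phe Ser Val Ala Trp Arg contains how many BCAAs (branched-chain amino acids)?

V, L, and I make up the branched-chain aliphatic group.
Matching residues: Ile9, Val17.

2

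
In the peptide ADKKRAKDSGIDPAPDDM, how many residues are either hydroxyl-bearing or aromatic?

1

Hydroxyl-bearing: S, T, Y. Aromatic: F, W, Y.
Hydroxyl-bearing residues here: S9 (1).
Aromatic residues here: none (0).
(Y belongs to both groups, but none appear in this sequence.) Total = 1 + 0 = 1.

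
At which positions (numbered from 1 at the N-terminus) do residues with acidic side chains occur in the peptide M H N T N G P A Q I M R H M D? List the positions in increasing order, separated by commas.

15

Only D (aspartate) and E (glutamate) carry a side-chain carboxylic acid.
Matching residues: D15.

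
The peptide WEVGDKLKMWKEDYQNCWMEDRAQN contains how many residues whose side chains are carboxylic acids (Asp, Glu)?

6

Matching residues: E2, D5, E12, D13, E20, D21.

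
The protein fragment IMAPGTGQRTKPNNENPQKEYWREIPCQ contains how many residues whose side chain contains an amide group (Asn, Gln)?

6

Matching residues: Q8, N13, N14, N16, Q18, Q28.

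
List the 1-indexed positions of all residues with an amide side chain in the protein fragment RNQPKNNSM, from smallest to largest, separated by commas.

2, 3, 6, 7

Asparagine (N) and glutamine (Q) have uncharged amide side chains.
Matching residues: N2, Q3, N6, N7.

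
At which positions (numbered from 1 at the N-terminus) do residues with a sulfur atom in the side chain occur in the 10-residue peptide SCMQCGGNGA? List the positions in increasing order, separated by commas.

Cysteine (C, thiol) and methionine (M, thioether) are the two sulfur-containing amino acids.
Matching residues: C2, M3, C5.

2, 3, 5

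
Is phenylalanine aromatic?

Yes

Phenylalanine (F), tryptophan (W), and tyrosine (Y) have aromatic ring side chains.
Phenylalanine is in this group.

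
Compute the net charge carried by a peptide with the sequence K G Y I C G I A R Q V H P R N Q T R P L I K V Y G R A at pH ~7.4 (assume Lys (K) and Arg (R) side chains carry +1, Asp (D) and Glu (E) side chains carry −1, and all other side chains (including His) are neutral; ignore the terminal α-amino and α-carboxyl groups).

+6

Positive (K, R): K1, R9, R14, R18, K22, R26 → +6.
Negative (D, E): none → −0.
Net charge = (+6) + (−0) = +6.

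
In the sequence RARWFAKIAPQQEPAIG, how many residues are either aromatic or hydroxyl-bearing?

Aromatic: F, W, Y. Hydroxyl-bearing: S, T, Y.
Aromatic residues here: W4, F5 (2).
Hydroxyl-bearing residues here: none (0).
(Y belongs to both groups, but none appear in this sequence.) Total = 2 + 0 = 2.

2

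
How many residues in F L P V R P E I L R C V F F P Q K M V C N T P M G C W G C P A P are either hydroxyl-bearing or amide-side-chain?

Hydroxyl-bearing: S, T, Y. Amide-side-chain: N, Q.
Hydroxyl-bearing residues here: T22 (1).
Amide-side-chain residues here: Q16, N21 (2).
The two groups share no amino acid, so total = 1 + 2 = 3.

3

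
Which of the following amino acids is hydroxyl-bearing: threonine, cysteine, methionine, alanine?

Serine (S), threonine (T), and tyrosine (Y) each carry a hydroxyl group on the side chain.
Of the listed options, only threonine belongs to this group.

threonine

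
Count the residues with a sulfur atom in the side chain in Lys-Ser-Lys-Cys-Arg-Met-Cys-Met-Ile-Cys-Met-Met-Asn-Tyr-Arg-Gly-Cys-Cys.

9

The sulfur-bearing residues are cysteine (–SH) and methionine (–S–CH₃).
Matching residues: Cys4, Met6, Cys7, Met8, Cys10, Met11, Met12, Cys17, Cys18.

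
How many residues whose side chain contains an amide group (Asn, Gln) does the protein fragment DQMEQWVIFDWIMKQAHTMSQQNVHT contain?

6

Matching residues: Q2, Q5, Q15, Q21, Q22, N23.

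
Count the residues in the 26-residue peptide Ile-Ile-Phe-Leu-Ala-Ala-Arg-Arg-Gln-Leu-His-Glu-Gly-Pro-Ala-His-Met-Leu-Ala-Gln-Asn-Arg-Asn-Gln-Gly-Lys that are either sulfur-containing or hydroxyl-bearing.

1

Sulfur-containing: C, M. Hydroxyl-bearing: S, T, Y.
Sulfur-containing residues here: Met17 (1).
Hydroxyl-bearing residues here: none (0).
The two groups share no amino acid, so total = 1 + 0 = 1.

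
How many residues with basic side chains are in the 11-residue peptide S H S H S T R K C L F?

4

Lysine (K), arginine (R), and histidine (H) have basic, nitrogen-containing side chains.
Matching residues: H2, H4, R7, K8.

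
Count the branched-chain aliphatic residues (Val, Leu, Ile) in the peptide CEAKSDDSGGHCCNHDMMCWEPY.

0

None of the 23 residues belong to this group.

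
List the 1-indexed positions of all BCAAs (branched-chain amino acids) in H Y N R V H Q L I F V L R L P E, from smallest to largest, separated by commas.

V, L, and I make up the branched-chain aliphatic group.
Matching residues: V5, L8, I9, V11, L12, L14.

5, 8, 9, 11, 12, 14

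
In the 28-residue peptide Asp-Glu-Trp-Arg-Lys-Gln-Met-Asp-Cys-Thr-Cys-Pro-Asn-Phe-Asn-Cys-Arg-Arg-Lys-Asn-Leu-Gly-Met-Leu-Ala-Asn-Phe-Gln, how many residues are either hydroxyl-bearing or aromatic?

4

Hydroxyl-bearing: S, T, Y. Aromatic: F, W, Y.
Hydroxyl-bearing residues here: Thr10 (1).
Aromatic residues here: Trp3, Phe14, Phe27 (3).
(Y belongs to both groups, but none appear in this sequence.) Total = 1 + 3 = 4.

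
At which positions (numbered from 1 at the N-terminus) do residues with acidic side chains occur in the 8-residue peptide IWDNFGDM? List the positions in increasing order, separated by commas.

3, 7

Aspartate (D) and glutamate (E) have carboxylic-acid side chains and are the acidic amino acids.
Matching residues: D3, D7.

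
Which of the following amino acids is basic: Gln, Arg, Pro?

Lysine (K), arginine (R), and histidine (H) have basic, nitrogen-containing side chains.
Of the listed options, only Arg belongs to this group.

Arg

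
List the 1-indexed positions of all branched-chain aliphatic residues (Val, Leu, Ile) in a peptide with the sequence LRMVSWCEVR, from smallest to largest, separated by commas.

1, 4, 9

Matching residues: L1, V4, V9.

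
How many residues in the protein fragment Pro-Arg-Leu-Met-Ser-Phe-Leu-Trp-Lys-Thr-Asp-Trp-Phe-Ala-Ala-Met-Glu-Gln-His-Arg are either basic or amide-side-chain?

Basic: H, K, R. Amide-side-chain: N, Q.
Basic residues here: Arg2, Lys9, His19, Arg20 (4).
Amide-side-chain residues here: Gln18 (1).
The two groups share no amino acid, so total = 4 + 1 = 5.

5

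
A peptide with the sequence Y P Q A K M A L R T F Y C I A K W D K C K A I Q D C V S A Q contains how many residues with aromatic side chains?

The aromatic amino acids are Phe (F, benzyl), Trp (W, indole), and Tyr (Y, phenol).
Matching residues: Y1, F11, Y12, W17.

4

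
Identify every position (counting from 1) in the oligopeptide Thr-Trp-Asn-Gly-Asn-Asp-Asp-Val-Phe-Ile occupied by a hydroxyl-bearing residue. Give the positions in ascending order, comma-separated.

1

Serine (S), threonine (T), and tyrosine (Y) each carry a hydroxyl group on the side chain.
Matching residues: Thr1.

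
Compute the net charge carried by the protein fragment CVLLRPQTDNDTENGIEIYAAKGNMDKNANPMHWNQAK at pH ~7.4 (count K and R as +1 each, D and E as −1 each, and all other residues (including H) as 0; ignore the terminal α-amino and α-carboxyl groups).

Positive (K, R): R5, K22, K27, K38 → +4.
Negative (D, E): D9, D11, E13, E17, D26 → −5.
Net charge = (+4) + (−5) = −1.

-1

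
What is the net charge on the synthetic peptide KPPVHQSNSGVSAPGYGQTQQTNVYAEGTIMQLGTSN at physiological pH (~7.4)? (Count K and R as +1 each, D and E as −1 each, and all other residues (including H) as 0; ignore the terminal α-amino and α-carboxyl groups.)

Positive (K, R): K1 → +1.
Negative (D, E): E27 → −1.
Net charge = (+1) + (−1) = 0.

0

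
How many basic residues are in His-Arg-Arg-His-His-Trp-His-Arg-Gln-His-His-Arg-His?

K, R, and H are the three residues with basic side chains (ε-amine, guanidinium, and imidazole respectively).
Matching residues: His1, Arg2, Arg3, His4, His5, His7, Arg8, His10, His11, Arg12, His13.

11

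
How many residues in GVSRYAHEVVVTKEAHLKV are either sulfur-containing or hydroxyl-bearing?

Sulfur-containing: C, M. Hydroxyl-bearing: S, T, Y.
Sulfur-containing residues here: none (0).
Hydroxyl-bearing residues here: S3, Y5, T12 (3).
The two groups share no amino acid, so total = 0 + 3 = 3.

3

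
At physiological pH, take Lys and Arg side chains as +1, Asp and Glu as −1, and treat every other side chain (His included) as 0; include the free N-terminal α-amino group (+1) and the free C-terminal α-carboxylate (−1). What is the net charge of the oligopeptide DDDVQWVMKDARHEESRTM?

Positive (K, R): K9, R12, R17 → +3.
Negative (D, E): D1, D2, D3, D10, E14, E15 → −6.
The N-terminus (+1) and C-terminus (−1) cancel.
Net charge = (+3) + (−6) = −3.

-3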